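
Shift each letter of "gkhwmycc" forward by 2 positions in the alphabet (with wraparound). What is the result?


Input: 'gkhwmycc', shift = 2
Operation: for each letter, (position + 2) mod 26
Mapping: 'g'(6+2=8)->'i', 'k'(10+2=12)->'m', 'h'(7+2=9)->'j', 'w'(22+2=24)->'y', 'm'(12+2=14)->'o', 'y'(24+2=26, 26 mod 26=0)->'a', 'c'(2+2=4)->'e', 'c'(2+2=4)->'e'
Result: imjyoaee


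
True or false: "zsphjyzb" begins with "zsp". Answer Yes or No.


Input string: 'zsphjyzb'
Prefix to check: 'zsp'
First 3 characters of input: 'zsp'
Match: True
Result: Yes


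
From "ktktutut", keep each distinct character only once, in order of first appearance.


Input: 'ktktutut'
Operation: keep first occurrence of each character
Scan: s[0]='k' new -> keep; s[1]='t' new -> keep; s[2]='k' seen -> skip; s[3]='t' seen -> skip; s[4]='u' new -> keep; s[5]='t' seen -> skip; s[6]='u' seen -> skip; s[7]='t' seen -> skip
Result: ktu


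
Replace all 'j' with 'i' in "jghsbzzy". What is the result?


Input string: 'jghsbzzy'
Operation: replace 'j' with 'i'
Positions of 'j': 0
After replacement: ighsbzzy


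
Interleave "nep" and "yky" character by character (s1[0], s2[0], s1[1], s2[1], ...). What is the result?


String 1: 'nep'
String 2: 'yky'
Operation: alternate characters
Pairs: 'n'+'y', 'e'+'k', 'p'+'y'
Result: nyekpy


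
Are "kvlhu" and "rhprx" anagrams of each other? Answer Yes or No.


String 1: 'kvlhu' -> sorted: 'hkluv'
String 2: 'rhprx' -> sorted: 'hprrx'
Compare sorted forms: 'hkluv' != 'hprrx'
Anagram: No


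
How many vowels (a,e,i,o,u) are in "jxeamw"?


Input string: 'jxeamw'
Operation: count vowels (a, e, i, o, u)
Scan: s[0]='j', s[1]='x', s[2]='e' (vowel), s[3]='a' (vowel), s[4]='m', s[5]='w'
Vowels found: 2
Result: 2


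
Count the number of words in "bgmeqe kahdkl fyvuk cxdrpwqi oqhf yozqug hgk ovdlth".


Input string: 'bgmeqe kahdkl fyvuk cxdrpwqi oqhf yozqug hgk ovdlth'
Operation: split by spaces
Words found: 'bgmeqe', 'kahdkl', 'fyvuk', 'cxdrpwqi', 'oqhf', 'yozqug', 'hgk', 'ovdlth'
Word count: 8


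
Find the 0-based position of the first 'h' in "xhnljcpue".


Input string: 'xhnljcpue'
Target: 'h'
Scanning left to right: s[0]='x', s[1]='h'
First match at index: 1


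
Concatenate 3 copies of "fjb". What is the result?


Input string: 'fjb'
Operation: repeat 3 times
Concatenation: 'fjb' + 'fjb' + 'fjb'
Result: fjbfjbfjb


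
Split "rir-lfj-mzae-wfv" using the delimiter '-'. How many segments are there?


Input string: 'rir-lfj-mzae-wfv'
Delimiter: '-'
Split result: 'rir', 'lfj', 'mzae', 'wfv'
Number of parts: 4


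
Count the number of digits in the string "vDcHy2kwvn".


Input string: 'vDcHy2kwvn'
Operation: count digit characters (0-9)
Scan: 'v', 'D', 'c', 'H', 'y', '2'(digit), 'k', 'w', 'v', 'n'
Digits found: 1
Result: 1


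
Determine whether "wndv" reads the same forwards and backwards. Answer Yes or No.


Input string: 'wndv'
Reversed: 'vdnw'
Compare pairs: s[0]='w' vs s[3]='v' (mismatch), s[1]='n' vs s[2]='d' (mismatch)
Palindrome: No


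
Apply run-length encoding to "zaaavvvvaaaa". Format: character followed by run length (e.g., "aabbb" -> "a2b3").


Input: 'zaaavvvvaaaa'
Operation: identify consecutive runs
Runs: 'z' -> z1, 'aaa' -> a3, 'vvvv' -> v4, 'aaaa' -> a4
Encoded: z1a3v4a4


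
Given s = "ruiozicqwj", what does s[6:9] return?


Input string: 'ruiozicqwj'
Operation: slice [6:9]
Extract characters: s[6]='c', s[7]='q', s[8]='w'
Result: cqw


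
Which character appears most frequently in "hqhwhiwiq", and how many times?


Input: 'hqhwhiwiq'
Operation: tally each character
Counts: 'h':3, 'i':2, 'q':2, 'w':2
Maximum: 'h' appears 3 times


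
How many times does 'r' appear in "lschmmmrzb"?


Input string: 'lschmmmrzb'
Target character: 'r'
Scan each position: s[7]='r'
Matches found at indices: 7
Total: 1


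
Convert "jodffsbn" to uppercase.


Input string: 'jodffsbn'
Operation: convert each letter to uppercase
Mapping: 'j'->'J', 'o'->'O', 'd'->'D', 'f'->'F', 'f'->'F', 's'->'S', 'b'->'B', 'n'->'N'
Result: JODFFSBN


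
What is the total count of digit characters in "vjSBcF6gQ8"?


Input string: 'vjSBcF6gQ8'
Operation: count digit characters (0-9)
Scan: 'v', 'j', 'S', 'B', 'c', 'F', '6'(digit), 'g', 'Q', '8'(digit)
Digits found: 2
Result: 2


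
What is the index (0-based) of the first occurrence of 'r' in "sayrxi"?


Input string: 'sayrxi'
Target: 'r'
Scanning left to right: s[0]='s', s[1]='a', s[2]='y', s[3]='r'
First match at index: 3


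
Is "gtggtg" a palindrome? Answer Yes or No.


Input string: 'gtggtg'
Reversed: 'gtggtg'
Compare pairs: s[0]='g' vs s[5]='g' (match), s[1]='t' vs s[4]='t' (match), s[2]='g' vs s[3]='g' (match)
Palindrome: Yes


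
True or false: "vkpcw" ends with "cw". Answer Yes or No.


Input string: 'vkpcw'
Suffix to check: 'cw'
Last 2 characters of input: 'cw'
Match: True
Result: Yes


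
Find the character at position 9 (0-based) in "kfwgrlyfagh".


Input string: 'kfwgrlyfagh'
Operation: get character at index 9
Index mapping: s[0]='k', s[1]='f', s[2]='w', s[3]='g', s[4]='r', s[5]='l', s[6]='y', s[7]='f', s[8]='a', s[9]='g'
Result: 'g'


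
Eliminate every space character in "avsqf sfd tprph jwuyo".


Input string: 'avsqf sfd tprph jwuyo'
Operation: remove all spaces
Words: 'avsqf', 'sfd', 'tprph', 'jwuyo'
Join without spaces: avsqfsfdtprphjwuyo


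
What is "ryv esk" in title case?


Input string: 'ryv esk'
Operation: capitalize first letter of each word
Word transformations: 'ryv'->'Ryv', 'esk'->'Esk'
Result: Ryv Esk


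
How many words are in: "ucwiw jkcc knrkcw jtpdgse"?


Input string: 'ucwiw jkcc knrkcw jtpdgse'
Operation: split by spaces
Words found: 'ucwiw', 'jkcc', 'knrkcw', 'jtpdgse'
Word count: 4


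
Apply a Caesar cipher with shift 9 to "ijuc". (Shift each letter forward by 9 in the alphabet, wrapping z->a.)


Input: 'ijuc', shift = 9
Operation: for each letter, (position + 9) mod 26
Mapping: 'i'(8+9=17)->'r', 'j'(9+9=18)->'s', 'u'(20+9=29, 29 mod 26=3)->'d', 'c'(2+9=11)->'l'
Result: rsdl


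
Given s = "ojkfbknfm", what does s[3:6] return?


Input string: 'ojkfbknfm'
Operation: slice [3:6]
Extract characters: s[3]='f', s[4]='b', s[5]='k'
Result: fbk


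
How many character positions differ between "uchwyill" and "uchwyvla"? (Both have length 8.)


String 1: 'uchwyill'
String 2: 'uchwyvla'
Compare each position: pos 0: 'u'=='u', pos 1: 'c'=='c', pos 2: 'h'=='h', pos 3: 'w'=='w', pos 4: 'y'=='y', pos 5: 'i'!='v', pos 6: 'l'=='l', pos 7: 'l'!='a'
Differing positions: 2
Hamming distance: 2


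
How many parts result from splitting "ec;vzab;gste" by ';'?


Input string: 'ec;vzab;gste'
Delimiter: ';'
Split result: 'ec', 'vzab', 'gste'
Number of parts: 3


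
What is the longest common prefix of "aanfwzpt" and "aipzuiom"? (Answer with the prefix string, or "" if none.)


String 1: 'aanfwzpt'
String 2: 'aipzuiom'
Compare position by position:
pos 0: 'a' vs 'a' match
pos 1: 'a' vs 'i' differ -> stop
Longest common prefix: "a" (length 1)


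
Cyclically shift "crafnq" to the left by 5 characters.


Input: 'crafnq', shift = 5
Operation: split at index 5 and swap parts
Front part s[0:5] = 'crafn'
Back part s[5:] = 'q'
Rotated = back + front = 'q' + 'crafn'
Result: qcrafn


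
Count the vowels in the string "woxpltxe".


Input string: 'woxpltxe'
Operation: count vowels (a, e, i, o, u)
Scan: s[0]='w', s[1]='o' (vowel), s[2]='x', s[3]='p', s[4]='l', s[5]='t', s[6]='x', s[7]='e' (vowel)
Vowels found: 2
Result: 2


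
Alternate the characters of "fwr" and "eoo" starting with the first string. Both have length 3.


String 1: 'fwr'
String 2: 'eoo'
Operation: alternate characters
Pairs: 'f'+'e', 'w'+'o', 'r'+'o'
Result: feworo


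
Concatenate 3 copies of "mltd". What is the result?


Input string: 'mltd'
Operation: repeat 3 times
Concatenation: 'mltd' + 'mltd' + 'mltd'
Result: mltdmltdmltd


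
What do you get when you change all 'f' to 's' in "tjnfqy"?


Input string: 'tjnfqy'
Operation: replace 'f' with 's'
Positions of 'f': 3
After replacement: tjnsqy


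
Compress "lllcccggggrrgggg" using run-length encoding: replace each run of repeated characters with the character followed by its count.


Input: 'lllcccggggrrgggg'
Operation: identify consecutive runs
Runs: 'lll' -> l3, 'ccc' -> c3, 'gggg' -> g4, 'rr' -> r2, 'gggg' -> g4
Encoded: l3c3g4r2g4


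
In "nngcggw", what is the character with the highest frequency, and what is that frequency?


Input: 'nngcggw'
Operation: tally each character
Counts: 'c':1, 'g':3, 'n':2, 'w':1
Maximum: 'g' appears 3 times


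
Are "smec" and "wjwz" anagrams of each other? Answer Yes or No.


String 1: 'smec' -> sorted: 'cems'
String 2: 'wjwz' -> sorted: 'jwwz'
Compare sorted forms: 'cems' != 'jwwz'
Anagram: No


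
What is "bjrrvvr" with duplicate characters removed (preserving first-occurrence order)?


Input: 'bjrrvvr'
Operation: keep first occurrence of each character
Scan: s[0]='b' new -> keep; s[1]='j' new -> keep; s[2]='r' new -> keep; s[3]='r' seen -> skip; s[4]='v' new -> keep; s[5]='v' seen -> skip; s[6]='r' seen -> skip
Result: bjrv


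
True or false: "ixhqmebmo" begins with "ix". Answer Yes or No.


Input string: 'ixhqmebmo'
Prefix to check: 'ix'
First 2 characters of input: 'ix'
Match: True
Result: Yes


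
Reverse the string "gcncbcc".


Input string: 'gcncbcc'
Operation: reverse character order
Original order: 'g' -> 'c' -> 'n' -> 'c' -> 'b' -> 'c' -> 'c'
Reversed order: 'c' -> 'c' -> 'b' -> 'c' -> 'n' -> 'c' -> 'g'
Result: ccbcncg


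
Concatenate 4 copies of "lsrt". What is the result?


Input string: 'lsrt'
Operation: repeat 4 times
Concatenation: 'lsrt' + 'lsrt' + 'lsrt' + 'lsrt'
Result: lsrtlsrtlsrtlsrt


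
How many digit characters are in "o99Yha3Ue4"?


Input string: 'o99Yha3Ue4'
Operation: count digit characters (0-9)
Scan: 'o', '9'(digit), '9'(digit), 'Y', 'h', 'a', '3'(digit), 'U', 'e', '4'(digit)
Digits found: 4
Result: 4


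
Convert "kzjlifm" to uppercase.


Input string: 'kzjlifm'
Operation: convert each letter to uppercase
Mapping: 'k'->'K', 'z'->'Z', 'j'->'J', 'l'->'L', 'i'->'I', 'f'->'F', 'm'->'M'
Result: KZJLIFM


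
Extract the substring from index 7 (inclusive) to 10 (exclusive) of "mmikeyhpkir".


Input string: 'mmikeyhpkir'
Operation: slice [7:10]
Extract characters: s[7]='p', s[8]='k', s[9]='i'
Result: pki


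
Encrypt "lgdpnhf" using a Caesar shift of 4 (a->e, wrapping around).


Input: 'lgdpnhf', shift = 4
Operation: for each letter, (position + 4) mod 26
Mapping: 'l'(11+4=15)->'p', 'g'(6+4=10)->'k', 'd'(3+4=7)->'h', 'p'(15+4=19)->'t', 'n'(13+4=17)->'r', 'h'(7+4=11)->'l', 'f'(5+4=9)->'j'
Result: pkhtrlj


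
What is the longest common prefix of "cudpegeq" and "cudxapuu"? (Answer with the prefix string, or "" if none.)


String 1: 'cudpegeq'
String 2: 'cudxapuu'
Compare position by position:
pos 0: 'c' vs 'c' match
pos 1: 'u' vs 'u' match
pos 2: 'd' vs 'd' match
pos 3: 'p' vs 'x' differ -> stop
Longest common prefix: "cud" (length 3)


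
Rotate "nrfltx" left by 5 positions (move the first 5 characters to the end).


Input: 'nrfltx', shift = 5
Operation: split at index 5 and swap parts
Front part s[0:5] = 'nrflt'
Back part s[5:] = 'x'
Rotated = back + front = 'x' + 'nrflt'
Result: xnrflt


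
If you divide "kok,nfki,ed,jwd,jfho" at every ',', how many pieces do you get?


Input string: 'kok,nfki,ed,jwd,jfho'
Delimiter: ','
Split result: 'kok', 'nfki', 'ed', 'jwd', 'jfho'
Number of parts: 5


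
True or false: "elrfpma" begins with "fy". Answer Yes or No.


Input string: 'elrfpma'
Prefix to check: 'fy'
First 2 characters of input: 'el'
Match: False
Result: No


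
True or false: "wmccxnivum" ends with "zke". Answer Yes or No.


Input string: 'wmccxnivum'
Suffix to check: 'zke'
Last 3 characters of input: 'vum'
Match: False
Result: No


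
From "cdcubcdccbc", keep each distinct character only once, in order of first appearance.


Input: 'cdcubcdccbc'
Operation: keep first occurrence of each character
Scan: s[0]='c' new -> keep; s[1]='d' new -> keep; s[2]='c' seen -> skip; s[3]='u' new -> keep; s[4]='b' new -> keep; s[5]='c' seen -> skip; s[6]='d' seen -> skip; s[7]='c' seen -> skip; s[8]='c' seen -> skip; s[9]='b' seen -> skip; s[10]='c' seen -> skip
Result: cdub


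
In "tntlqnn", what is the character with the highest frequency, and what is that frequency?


Input: 'tntlqnn'
Operation: tally each character
Counts: 'l':1, 'n':3, 'q':1, 't':2
Maximum: 'n' appears 3 times


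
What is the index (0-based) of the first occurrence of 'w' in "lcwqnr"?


Input string: 'lcwqnr'
Target: 'w'
Scanning left to right: s[0]='l', s[1]='c', s[2]='w'
First match at index: 2


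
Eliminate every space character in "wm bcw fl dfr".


Input string: 'wm bcw fl dfr'
Operation: remove all spaces
Words: 'wm', 'bcw', 'fl', 'dfr'
Join without spaces: wmbcwfldfr


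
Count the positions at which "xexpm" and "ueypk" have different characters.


String 1: 'xexpm'
String 2: 'ueypk'
Compare each position: pos 0: 'x'!='u', pos 1: 'e'=='e', pos 2: 'x'!='y', pos 3: 'p'=='p', pos 4: 'm'!='k'
Differing positions: 3
Hamming distance: 3


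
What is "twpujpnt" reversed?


Input string: 'twpujpnt'
Operation: reverse character order
Original order: 't' -> 'w' -> 'p' -> 'u' -> 'j' -> 'p' -> 'n' -> 't'
Reversed order: 't' -> 'n' -> 'p' -> 'j' -> 'u' -> 'p' -> 'w' -> 't'
Result: tnpjupwt


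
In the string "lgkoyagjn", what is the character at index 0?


Input string: 'lgkoyagjn'
Operation: get character at index 0
Index mapping: s[0]='l'
Result: 'l'


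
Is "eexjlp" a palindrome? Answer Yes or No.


Input string: 'eexjlp'
Reversed: 'pljxee'
Compare pairs: s[0]='e' vs s[5]='p' (mismatch), s[1]='e' vs s[4]='l' (mismatch), s[2]='x' vs s[3]='j' (mismatch)
Palindrome: No


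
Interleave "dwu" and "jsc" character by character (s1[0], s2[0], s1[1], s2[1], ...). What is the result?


String 1: 'dwu'
String 2: 'jsc'
Operation: alternate characters
Pairs: 'd'+'j', 'w'+'s', 'u'+'c'
Result: djwsuc


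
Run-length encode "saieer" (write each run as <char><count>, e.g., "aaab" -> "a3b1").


Input: 'saieer'
Operation: identify consecutive runs
Runs: 's' -> s1, 'a' -> a1, 'i' -> i1, 'ee' -> e2, 'r' -> r1
Encoded: s1a1i1e2r1


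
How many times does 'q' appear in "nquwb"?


Input string: 'nquwb'
Target character: 'q'
Scan each position: s[1]='q'
Matches found at indices: 1
Total: 1


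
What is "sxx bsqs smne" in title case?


Input string: 'sxx bsqs smne'
Operation: capitalize first letter of each word
Word transformations: 'sxx'->'Sxx', 'bsqs'->'Bsqs', 'smne'->'Smne'
Result: Sxx Bsqs Smne


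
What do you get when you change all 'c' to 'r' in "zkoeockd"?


Input string: 'zkoeockd'
Operation: replace 'c' with 'r'
Positions of 'c': 5
After replacement: zkoeorkd


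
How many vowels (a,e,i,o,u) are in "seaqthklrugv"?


Input string: 'seaqthklrugv'
Operation: count vowels (a, e, i, o, u)
Scan: s[0]='s', s[1]='e' (vowel), s[2]='a' (vowel), s[3]='q', s[4]='t', s[5]='h', s[6]='k', s[7]='l', s[8]='r', s[9]='u' (vowel), s[10]='g', s[11]='v'
Vowels found: 3
Result: 3


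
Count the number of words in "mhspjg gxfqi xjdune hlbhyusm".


Input string: 'mhspjg gxfqi xjdune hlbhyusm'
Operation: split by spaces
Words found: 'mhspjg', 'gxfqi', 'xjdune', 'hlbhyusm'
Word count: 4


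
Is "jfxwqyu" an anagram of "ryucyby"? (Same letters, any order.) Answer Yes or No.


String 1: 'ryucyby' -> sorted: 'bcruyyy'
String 2: 'jfxwqyu' -> sorted: 'fjquwxy'
Compare sorted forms: 'bcruyyy' != 'fjquwxy'
Anagram: No


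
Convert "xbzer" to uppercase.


Input string: 'xbzer'
Operation: convert each letter to uppercase
Mapping: 'x'->'X', 'b'->'B', 'z'->'Z', 'e'->'E', 'r'->'R'
Result: XBZER


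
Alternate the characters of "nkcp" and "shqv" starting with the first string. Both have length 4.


String 1: 'nkcp'
String 2: 'shqv'
Operation: alternate characters
Pairs: 'n'+'s', 'k'+'h', 'c'+'q', 'p'+'v'
Result: nskhcqpv


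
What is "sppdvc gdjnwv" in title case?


Input string: 'sppdvc gdjnwv'
Operation: capitalize first letter of each word
Word transformations: 'sppdvc'->'Sppdvc', 'gdjnwv'->'Gdjnwv'
Result: Sppdvc Gdjnwv


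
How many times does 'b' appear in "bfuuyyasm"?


Input string: 'bfuuyyasm'
Target character: 'b'
Scan each position: s[0]='b'
Matches found at indices: 0
Total: 1


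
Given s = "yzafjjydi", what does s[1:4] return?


Input string: 'yzafjjydi'
Operation: slice [1:4]
Extract characters: s[1]='z', s[2]='a', s[3]='f'
Result: zaf


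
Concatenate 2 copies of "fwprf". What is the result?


Input string: 'fwprf'
Operation: repeat 2 times
Concatenation: 'fwprf' + 'fwprf'
Result: fwprffwprf


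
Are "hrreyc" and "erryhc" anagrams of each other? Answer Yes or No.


String 1: 'hrreyc' -> sorted: 'cehrry'
String 2: 'erryhc' -> sorted: 'cehrry'
Compare sorted forms: 'cehrry' == 'cehrry'
Anagram: Yes


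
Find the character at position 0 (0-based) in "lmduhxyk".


Input string: 'lmduhxyk'
Operation: get character at index 0
Index mapping: s[0]='l'
Result: 'l'


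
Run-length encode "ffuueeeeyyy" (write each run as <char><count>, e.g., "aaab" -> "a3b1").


Input: 'ffuueeeeyyy'
Operation: identify consecutive runs
Runs: 'ff' -> f2, 'uu' -> u2, 'eeee' -> e4, 'yyy' -> y3
Encoded: f2u2e4y3


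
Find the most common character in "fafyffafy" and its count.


Input: 'fafyffafy'
Operation: tally each character
Counts: 'a':2, 'f':5, 'y':2
Maximum: 'f' appears 5 times


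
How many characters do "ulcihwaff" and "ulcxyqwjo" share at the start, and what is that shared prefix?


String 1: 'ulcihwaff'
String 2: 'ulcxyqwjo'
Compare position by position:
pos 0: 'u' vs 'u' match
pos 1: 'l' vs 'l' match
pos 2: 'c' vs 'c' match
pos 3: 'i' vs 'x' differ -> stop
Longest common prefix: "ulc" (length 3)


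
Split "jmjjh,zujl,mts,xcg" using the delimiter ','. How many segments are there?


Input string: 'jmjjh,zujl,mts,xcg'
Delimiter: ','
Split result: 'jmjjh', 'zujl', 'mts', 'xcg'
Number of parts: 4


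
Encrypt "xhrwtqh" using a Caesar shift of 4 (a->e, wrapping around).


Input: 'xhrwtqh', shift = 4
Operation: for each letter, (position + 4) mod 26
Mapping: 'x'(23+4=27, 27 mod 26=1)->'b', 'h'(7+4=11)->'l', 'r'(17+4=21)->'v', 'w'(22+4=26, 26 mod 26=0)->'a', 't'(19+4=23)->'x', 'q'(16+4=20)->'u', 'h'(7+4=11)->'l'
Result: blvaxul


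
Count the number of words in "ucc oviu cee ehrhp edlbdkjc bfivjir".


Input string: 'ucc oviu cee ehrhp edlbdkjc bfivjir'
Operation: split by spaces
Words found: 'ucc', 'oviu', 'cee', 'ehrhp', 'edlbdkjc', 'bfivjir'
Word count: 6


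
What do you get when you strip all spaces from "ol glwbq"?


Input string: 'ol glwbq'
Operation: remove all spaces
Words: 'ol', 'glwbq'
Join without spaces: olglwbq


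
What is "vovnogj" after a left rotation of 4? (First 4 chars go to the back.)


Input: 'vovnogj', shift = 4
Operation: split at index 4 and swap parts
Front part s[0:4] = 'vovn'
Back part s[4:] = 'ogj'
Rotated = back + front = 'ogj' + 'vovn'
Result: ogjvovn


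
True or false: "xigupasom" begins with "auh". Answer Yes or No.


Input string: 'xigupasom'
Prefix to check: 'auh'
First 3 characters of input: 'xig'
Match: False
Result: No


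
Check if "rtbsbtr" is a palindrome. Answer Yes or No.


Input string: 'rtbsbtr'
Reversed: 'rtbsbtr'
Compare pairs: s[0]='r' vs s[6]='r' (match), s[1]='t' vs s[5]='t' (match), s[2]='b' vs s[4]='b' (match)
Palindrome: Yes


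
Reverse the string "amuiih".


Input string: 'amuiih'
Operation: reverse character order
Original order: 'a' -> 'm' -> 'u' -> 'i' -> 'i' -> 'h'
Reversed order: 'h' -> 'i' -> 'i' -> 'u' -> 'm' -> 'a'
Result: hiiuma


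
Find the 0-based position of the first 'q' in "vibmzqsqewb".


Input string: 'vibmzqsqewb'
Target: 'q'
Scanning left to right: s[0]='v', s[1]='i', s[2]='b', s[3]='m', s[4]='z', s[5]='q'
First match at index: 5


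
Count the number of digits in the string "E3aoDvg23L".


Input string: 'E3aoDvg23L'
Operation: count digit characters (0-9)
Scan: 'E', '3'(digit), 'a', 'o', 'D', 'v', 'g', '2'(digit), '3'(digit), 'L'
Digits found: 3
Result: 3


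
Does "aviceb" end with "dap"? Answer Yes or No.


Input string: 'aviceb'
Suffix to check: 'dap'
Last 3 characters of input: 'ceb'
Match: False
Result: No


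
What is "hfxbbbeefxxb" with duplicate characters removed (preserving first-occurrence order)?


Input: 'hfxbbbeefxxb'
Operation: keep first occurrence of each character
Scan: s[0]='h' new -> keep; s[1]='f' new -> keep; s[2]='x' new -> keep; s[3]='b' new -> keep; s[4]='b' seen -> skip; s[5]='b' seen -> skip; s[6]='e' new -> keep; s[7]='e' seen -> skip; s[8]='f' seen -> skip; s[9]='x' seen -> skip; s[10]='x' seen -> skip; s[11]='b' seen -> skip
Result: hfxbe


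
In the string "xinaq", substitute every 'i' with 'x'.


Input string: 'xinaq'
Operation: replace 'i' with 'x'
Positions of 'i': 1
After replacement: xxnaq


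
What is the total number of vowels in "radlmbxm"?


Input string: 'radlmbxm'
Operation: count vowels (a, e, i, o, u)
Scan: s[0]='r', s[1]='a' (vowel), s[2]='d', s[3]='l', s[4]='m', s[5]='b', s[6]='x', s[7]='m'
Vowels found: 1
Result: 1


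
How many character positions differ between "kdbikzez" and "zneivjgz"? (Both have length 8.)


String 1: 'kdbikzez'
String 2: 'zneivjgz'
Compare each position: pos 0: 'k'!='z', pos 1: 'd'!='n', pos 2: 'b'!='e', pos 3: 'i'=='i', pos 4: 'k'!='v', pos 5: 'z'!='j', pos 6: 'e'!='g', pos 7: 'z'=='z'
Differing positions: 6
Hamming distance: 6


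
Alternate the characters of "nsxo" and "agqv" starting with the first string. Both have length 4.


String 1: 'nsxo'
String 2: 'agqv'
Operation: alternate characters
Pairs: 'n'+'a', 's'+'g', 'x'+'q', 'o'+'v'
Result: nasgxqov


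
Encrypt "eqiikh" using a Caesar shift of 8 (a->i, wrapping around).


Input: 'eqiikh', shift = 8
Operation: for each letter, (position + 8) mod 26
Mapping: 'e'(4+8=12)->'m', 'q'(16+8=24)->'y', 'i'(8+8=16)->'q', 'i'(8+8=16)->'q', 'k'(10+8=18)->'s', 'h'(7+8=15)->'p'
Result: myqqsp


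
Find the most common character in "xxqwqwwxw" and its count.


Input: 'xxqwqwwxw'
Operation: tally each character
Counts: 'q':2, 'w':4, 'x':3
Maximum: 'w' appears 4 times


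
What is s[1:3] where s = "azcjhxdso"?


Input string: 'azcjhxdso'
Operation: slice [1:3]
Extract characters: s[1]='z', s[2]='c'
Result: zc


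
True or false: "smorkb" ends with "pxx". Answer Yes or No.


Input string: 'smorkb'
Suffix to check: 'pxx'
Last 3 characters of input: 'rkb'
Match: False
Result: No


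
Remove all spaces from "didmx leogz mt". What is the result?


Input string: 'didmx leogz mt'
Operation: remove all spaces
Words: 'didmx', 'leogz', 'mt'
Join without spaces: didmxleogzmt


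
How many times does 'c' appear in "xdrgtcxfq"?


Input string: 'xdrgtcxfq'
Target character: 'c'
Scan each position: s[5]='c'
Matches found at indices: 5
Total: 1


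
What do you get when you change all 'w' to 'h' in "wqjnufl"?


Input string: 'wqjnufl'
Operation: replace 'w' with 'h'
Positions of 'w': 0
After replacement: hqjnufl


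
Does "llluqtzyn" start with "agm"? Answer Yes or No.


Input string: 'llluqtzyn'
Prefix to check: 'agm'
First 3 characters of input: 'lll'
Match: False
Result: No


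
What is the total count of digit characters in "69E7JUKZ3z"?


Input string: '69E7JUKZ3z'
Operation: count digit characters (0-9)
Scan: '6'(digit), '9'(digit), 'E', '7'(digit), 'J', 'U', 'K', 'Z', '3'(digit), 'z'
Digits found: 4
Result: 4


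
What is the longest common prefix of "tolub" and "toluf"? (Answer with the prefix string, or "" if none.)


String 1: 'tolub'
String 2: 'toluf'
Compare position by position:
pos 0: 't' vs 't' match
pos 1: 'o' vs 'o' match
pos 2: 'l' vs 'l' match
pos 3: 'u' vs 'u' match
pos 4: 'b' vs 'f' differ -> stop
Longest common prefix: "tolu" (length 4)


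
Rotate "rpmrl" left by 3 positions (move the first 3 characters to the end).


Input: 'rpmrl', shift = 3
Operation: split at index 3 and swap parts
Front part s[0:3] = 'rpm'
Back part s[3:] = 'rl'
Rotated = back + front = 'rl' + 'rpm'
Result: rlrpm


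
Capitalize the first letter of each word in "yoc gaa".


Input string: 'yoc gaa'
Operation: capitalize first letter of each word
Word transformations: 'yoc'->'Yoc', 'gaa'->'Gaa'
Result: Yoc Gaa


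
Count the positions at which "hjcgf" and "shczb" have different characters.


String 1: 'hjcgf'
String 2: 'shczb'
Compare each position: pos 0: 'h'!='s', pos 1: 'j'!='h', pos 2: 'c'=='c', pos 3: 'g'!='z', pos 4: 'f'!='b'
Differing positions: 4
Hamming distance: 4


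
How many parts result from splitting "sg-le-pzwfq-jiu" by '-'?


Input string: 'sg-le-pzwfq-jiu'
Delimiter: '-'
Split result: 'sg', 'le', 'pzwfq', 'jiu'
Number of parts: 4


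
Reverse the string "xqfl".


Input string: 'xqfl'
Operation: reverse character order
Original order: 'x' -> 'q' -> 'f' -> 'l'
Reversed order: 'l' -> 'f' -> 'q' -> 'x'
Result: lfqx


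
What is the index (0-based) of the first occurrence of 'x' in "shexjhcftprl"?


Input string: 'shexjhcftprl'
Target: 'x'
Scanning left to right: s[0]='s', s[1]='h', s[2]='e', s[3]='x'
First match at index: 3


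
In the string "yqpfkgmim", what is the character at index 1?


Input string: 'yqpfkgmim'
Operation: get character at index 1
Index mapping: s[0]='y', s[1]='q'
Result: 'q'


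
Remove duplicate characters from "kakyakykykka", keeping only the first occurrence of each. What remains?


Input: 'kakyakykykka'
Operation: keep first occurrence of each character
Scan: s[0]='k' new -> keep; s[1]='a' new -> keep; s[2]='k' seen -> skip; s[3]='y' new -> keep; s[4]='a' seen -> skip; s[5]='k' seen -> skip; s[6]='y' seen -> skip; s[7]='k' seen -> skip; s[8]='y' seen -> skip; s[9]='k' seen -> skip; s[10]='k' seen -> skip; s[11]='a' seen -> skip
Result: kay


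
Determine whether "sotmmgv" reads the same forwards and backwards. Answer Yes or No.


Input string: 'sotmmgv'
Reversed: 'vgmmtos'
Compare pairs: s[0]='s' vs s[6]='v' (mismatch), s[1]='o' vs s[5]='g' (mismatch), s[2]='t' vs s[4]='m' (mismatch)
Palindrome: No


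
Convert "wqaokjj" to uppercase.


Input string: 'wqaokjj'
Operation: convert each letter to uppercase
Mapping: 'w'->'W', 'q'->'Q', 'a'->'A', 'o'->'O', 'k'->'K', 'j'->'J', 'j'->'J'
Result: WQAOKJJ


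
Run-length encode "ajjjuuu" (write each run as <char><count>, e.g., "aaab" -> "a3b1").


Input: 'ajjjuuu'
Operation: identify consecutive runs
Runs: 'a' -> a1, 'jjj' -> j3, 'uuu' -> u3
Encoded: a1j3u3


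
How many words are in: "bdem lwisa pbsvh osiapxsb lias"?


Input string: 'bdem lwisa pbsvh osiapxsb lias'
Operation: split by spaces
Words found: 'bdem', 'lwisa', 'pbsvh', 'osiapxsb', 'lias'
Word count: 5


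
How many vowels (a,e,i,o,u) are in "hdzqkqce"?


Input string: 'hdzqkqce'
Operation: count vowels (a, e, i, o, u)
Scan: s[0]='h', s[1]='d', s[2]='z', s[3]='q', s[4]='k', s[5]='q', s[6]='c', s[7]='e' (vowel)
Vowels found: 1
Result: 1


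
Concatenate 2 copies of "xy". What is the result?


Input string: 'xy'
Operation: repeat 2 times
Concatenation: 'xy' + 'xy'
Result: xyxy


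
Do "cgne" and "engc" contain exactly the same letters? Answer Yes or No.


String 1: 'cgne' -> sorted: 'cegn'
String 2: 'engc' -> sorted: 'cegn'
Compare sorted forms: 'cegn' == 'cegn'
Anagram: Yes


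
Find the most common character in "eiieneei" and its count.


Input: 'eiieneei'
Operation: tally each character
Counts: 'e':4, 'i':3, 'n':1
Maximum: 'e' appears 4 times


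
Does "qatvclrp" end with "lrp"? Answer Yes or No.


Input string: 'qatvclrp'
Suffix to check: 'lrp'
Last 3 characters of input: 'lrp'
Match: True
Result: Yes


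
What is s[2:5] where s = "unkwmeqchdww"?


Input string: 'unkwmeqchdww'
Operation: slice [2:5]
Extract characters: s[2]='k', s[3]='w', s[4]='m'
Result: kwm


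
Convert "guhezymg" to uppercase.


Input string: 'guhezymg'
Operation: convert each letter to uppercase
Mapping: 'g'->'G', 'u'->'U', 'h'->'H', 'e'->'E', 'z'->'Z', 'y'->'Y', 'm'->'M', 'g'->'G'
Result: GUHEZYMG


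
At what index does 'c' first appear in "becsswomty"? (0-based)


Input string: 'becsswomty'
Target: 'c'
Scanning left to right: s[0]='b', s[1]='e', s[2]='c'
First match at index: 2


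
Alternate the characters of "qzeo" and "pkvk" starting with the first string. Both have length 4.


String 1: 'qzeo'
String 2: 'pkvk'
Operation: alternate characters
Pairs: 'q'+'p', 'z'+'k', 'e'+'v', 'o'+'k'
Result: qpzkevok


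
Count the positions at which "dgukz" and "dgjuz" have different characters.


String 1: 'dgukz'
String 2: 'dgjuz'
Compare each position: pos 0: 'd'=='d', pos 1: 'g'=='g', pos 2: 'u'!='j', pos 3: 'k'!='u', pos 4: 'z'=='z'
Differing positions: 2
Hamming distance: 2


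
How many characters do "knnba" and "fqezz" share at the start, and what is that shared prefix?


String 1: 'knnba'
String 2: 'fqezz'
Compare position by position:
pos 0: 'k' vs 'f' differ -> stop
Longest common prefix: "" (length 0)


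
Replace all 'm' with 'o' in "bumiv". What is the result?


Input string: 'bumiv'
Operation: replace 'm' with 'o'
Positions of 'm': 2
After replacement: buoiv


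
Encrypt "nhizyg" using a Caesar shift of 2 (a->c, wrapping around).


Input: 'nhizyg', shift = 2
Operation: for each letter, (position + 2) mod 26
Mapping: 'n'(13+2=15)->'p', 'h'(7+2=9)->'j', 'i'(8+2=10)->'k', 'z'(25+2=27, 27 mod 26=1)->'b', 'y'(24+2=26, 26 mod 26=0)->'a', 'g'(6+2=8)->'i'
Result: pjkbai


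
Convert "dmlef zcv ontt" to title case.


Input string: 'dmlef zcv ontt'
Operation: capitalize first letter of each word
Word transformations: 'dmlef'->'Dmlef', 'zcv'->'Zcv', 'ontt'->'Ontt'
Result: Dmlef Zcv Ontt


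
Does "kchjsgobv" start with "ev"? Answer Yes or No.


Input string: 'kchjsgobv'
Prefix to check: 'ev'
First 2 characters of input: 'kc'
Match: False
Result: No


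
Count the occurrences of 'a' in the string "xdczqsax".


Input string: 'xdczqsax'
Target character: 'a'
Scan each position: s[6]='a'
Matches found at indices: 6
Total: 1


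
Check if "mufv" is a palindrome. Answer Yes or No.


Input string: 'mufv'
Reversed: 'vfum'
Compare pairs: s[0]='m' vs s[3]='v' (mismatch), s[1]='u' vs s[2]='f' (mismatch)
Palindrome: No


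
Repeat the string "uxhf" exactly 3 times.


Input string: 'uxhf'
Operation: repeat 3 times
Concatenation: 'uxhf' + 'uxhf' + 'uxhf'
Result: uxhfuxhfuxhf


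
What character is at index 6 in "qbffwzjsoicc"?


Input string: 'qbffwzjsoicc'
Operation: get character at index 6
Index mapping: s[0]='q', s[1]='b', s[2]='f', s[3]='f', s[4]='w', s[5]='z', s[6]='j'
Result: 'j'


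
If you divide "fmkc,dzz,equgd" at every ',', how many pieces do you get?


Input string: 'fmkc,dzz,equgd'
Delimiter: ','
Split result: 'fmkc', 'dzz', 'equgd'
Number of parts: 3


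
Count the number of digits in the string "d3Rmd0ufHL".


Input string: 'd3Rmd0ufHL'
Operation: count digit characters (0-9)
Scan: 'd', '3'(digit), 'R', 'm', 'd', '0'(digit), 'u', 'f', 'H', 'L'
Digits found: 2
Result: 2


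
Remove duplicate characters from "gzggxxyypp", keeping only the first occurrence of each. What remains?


Input: 'gzggxxyypp'
Operation: keep first occurrence of each character
Scan: s[0]='g' new -> keep; s[1]='z' new -> keep; s[2]='g' seen -> skip; s[3]='g' seen -> skip; s[4]='x' new -> keep; s[5]='x' seen -> skip; s[6]='y' new -> keep; s[7]='y' seen -> skip; s[8]='p' new -> keep; s[9]='p' seen -> skip
Result: gzxyp


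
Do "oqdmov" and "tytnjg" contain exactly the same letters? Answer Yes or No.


String 1: 'oqdmov' -> sorted: 'dmooqv'
String 2: 'tytnjg' -> sorted: 'gjntty'
Compare sorted forms: 'dmooqv' != 'gjntty'
Anagram: No


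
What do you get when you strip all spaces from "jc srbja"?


Input string: 'jc srbja'
Operation: remove all spaces
Words: 'jc', 'srbja'
Join without spaces: jcsrbja


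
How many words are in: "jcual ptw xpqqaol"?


Input string: 'jcual ptw xpqqaol'
Operation: split by spaces
Words found: 'jcual', 'ptw', 'xpqqaol'
Word count: 3


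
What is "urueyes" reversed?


Input string: 'urueyes'
Operation: reverse character order
Original order: 'u' -> 'r' -> 'u' -> 'e' -> 'y' -> 'e' -> 's'
Reversed order: 's' -> 'e' -> 'y' -> 'e' -> 'u' -> 'r' -> 'u'
Result: seyeuru


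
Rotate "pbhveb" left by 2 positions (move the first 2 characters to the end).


Input: 'pbhveb', shift = 2
Operation: split at index 2 and swap parts
Front part s[0:2] = 'pb'
Back part s[2:] = 'hveb'
Rotated = back + front = 'hveb' + 'pb'
Result: hvebpb


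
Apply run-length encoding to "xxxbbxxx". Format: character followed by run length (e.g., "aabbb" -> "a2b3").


Input: 'xxxbbxxx'
Operation: identify consecutive runs
Runs: 'xxx' -> x3, 'bb' -> b2, 'xxx' -> x3
Encoded: x3b2x3


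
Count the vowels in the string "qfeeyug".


Input string: 'qfeeyug'
Operation: count vowels (a, e, i, o, u)
Scan: s[0]='q', s[1]='f', s[2]='e' (vowel), s[3]='e' (vowel), s[4]='y', s[5]='u' (vowel), s[6]='g'
Vowels found: 3
Result: 3


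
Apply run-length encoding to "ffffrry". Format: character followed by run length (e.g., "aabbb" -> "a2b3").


Input: 'ffffrry'
Operation: identify consecutive runs
Runs: 'ffff' -> f4, 'rr' -> r2, 'y' -> y1
Encoded: f4r2y1


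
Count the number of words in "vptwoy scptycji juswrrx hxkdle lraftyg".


Input string: 'vptwoy scptycji juswrrx hxkdle lraftyg'
Operation: split by spaces
Words found: 'vptwoy', 'scptycji', 'juswrrx', 'hxkdle', 'lraftyg'
Word count: 5


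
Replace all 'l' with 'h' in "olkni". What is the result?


Input string: 'olkni'
Operation: replace 'l' with 'h'
Positions of 'l': 1
After replacement: ohkni


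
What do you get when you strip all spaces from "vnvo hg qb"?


Input string: 'vnvo hg qb'
Operation: remove all spaces
Words: 'vnvo', 'hg', 'qb'
Join without spaces: vnvohgqb


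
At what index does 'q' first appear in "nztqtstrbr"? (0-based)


Input string: 'nztqtstrbr'
Target: 'q'
Scanning left to right: s[0]='n', s[1]='z', s[2]='t', s[3]='q'
First match at index: 3


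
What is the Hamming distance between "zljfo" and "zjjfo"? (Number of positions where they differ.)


String 1: 'zljfo'
String 2: 'zjjfo'
Compare each position: pos 0: 'z'=='z', pos 1: 'l'!='j', pos 2: 'j'=='j', pos 3: 'f'=='f', pos 4: 'o'=='o'
Differing positions: 1
Hamming distance: 1


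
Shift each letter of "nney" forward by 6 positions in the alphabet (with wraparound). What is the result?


Input: 'nney', shift = 6
Operation: for each letter, (position + 6) mod 26
Mapping: 'n'(13+6=19)->'t', 'n'(13+6=19)->'t', 'e'(4+6=10)->'k', 'y'(24+6=30, 30 mod 26=4)->'e'
Result: ttke


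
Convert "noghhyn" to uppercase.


Input string: 'noghhyn'
Operation: convert each letter to uppercase
Mapping: 'n'->'N', 'o'->'O', 'g'->'G', 'h'->'H', 'h'->'H', 'y'->'Y', 'n'->'N'
Result: NOGHHYN


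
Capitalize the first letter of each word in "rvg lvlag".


Input string: 'rvg lvlag'
Operation: capitalize first letter of each word
Word transformations: 'rvg'->'Rvg', 'lvlag'->'Lvlag'
Result: Rvg Lvlag


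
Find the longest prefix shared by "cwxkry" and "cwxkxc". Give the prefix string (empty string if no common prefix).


String 1: 'cwxkry'
String 2: 'cwxkxc'
Compare position by position:
pos 0: 'c' vs 'c' match
pos 1: 'w' vs 'w' match
pos 2: 'x' vs 'x' match
pos 3: 'k' vs 'k' match
pos 4: 'r' vs 'x' differ -> stop
Longest common prefix: "cwxk" (length 4)


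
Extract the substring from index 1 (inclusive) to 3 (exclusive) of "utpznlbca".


Input string: 'utpznlbca'
Operation: slice [1:3]
Extract characters: s[1]='t', s[2]='p'
Result: tp


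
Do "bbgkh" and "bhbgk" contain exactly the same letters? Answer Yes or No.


String 1: 'bbgkh' -> sorted: 'bbghk'
String 2: 'bhbgk' -> sorted: 'bbghk'
Compare sorted forms: 'bbghk' == 'bbghk'
Anagram: Yes


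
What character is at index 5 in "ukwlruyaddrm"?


Input string: 'ukwlruyaddrm'
Operation: get character at index 5
Index mapping: s[0]='u', s[1]='k', s[2]='w', s[3]='l', s[4]='r', s[5]='u'
Result: 'u'


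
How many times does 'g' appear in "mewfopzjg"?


Input string: 'mewfopzjg'
Target character: 'g'
Scan each position: s[8]='g'
Matches found at indices: 8
Total: 1


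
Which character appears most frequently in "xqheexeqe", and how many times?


Input: 'xqheexeqe'
Operation: tally each character
Counts: 'e':4, 'h':1, 'q':2, 'x':2
Maximum: 'e' appears 4 times


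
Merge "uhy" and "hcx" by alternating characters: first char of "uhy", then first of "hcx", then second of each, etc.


String 1: 'uhy'
String 2: 'hcx'
Operation: alternate characters
Pairs: 'u'+'h', 'h'+'c', 'y'+'x'
Result: uhhcyx


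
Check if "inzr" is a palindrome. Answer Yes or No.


Input string: 'inzr'
Reversed: 'rzni'
Compare pairs: s[0]='i' vs s[3]='r' (mismatch), s[1]='n' vs s[2]='z' (mismatch)
Palindrome: No


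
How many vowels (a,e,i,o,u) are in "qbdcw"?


Input string: 'qbdcw'
Operation: count vowels (a, e, i, o, u)
Scan: s[0]='q', s[1]='b', s[2]='d', s[3]='c', s[4]='w'
Vowels found: 0
Result: 0


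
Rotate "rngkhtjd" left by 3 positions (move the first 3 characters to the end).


Input: 'rngkhtjd', shift = 3
Operation: split at index 3 and swap parts
Front part s[0:3] = 'rng'
Back part s[3:] = 'khtjd'
Rotated = back + front = 'khtjd' + 'rng'
Result: khtjdrng


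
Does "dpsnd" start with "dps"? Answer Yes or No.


Input string: 'dpsnd'
Prefix to check: 'dps'
First 3 characters of input: 'dps'
Match: True
Result: Yes


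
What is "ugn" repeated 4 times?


Input string: 'ugn'
Operation: repeat 4 times
Concatenation: 'ugn' + 'ugn' + 'ugn' + 'ugn'
Result: ugnugnugnugn


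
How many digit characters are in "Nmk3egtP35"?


Input string: 'Nmk3egtP35'
Operation: count digit characters (0-9)
Scan: 'N', 'm', 'k', '3'(digit), 'e', 'g', 't', 'P', '3'(digit), '5'(digit)
Digits found: 3
Result: 3


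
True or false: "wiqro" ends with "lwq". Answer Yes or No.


Input string: 'wiqro'
Suffix to check: 'lwq'
Last 3 characters of input: 'qro'
Match: False
Result: No


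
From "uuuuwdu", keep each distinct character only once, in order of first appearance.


Input: 'uuuuwdu'
Operation: keep first occurrence of each character
Scan: s[0]='u' new -> keep; s[1]='u' seen -> skip; s[2]='u' seen -> skip; s[3]='u' seen -> skip; s[4]='w' new -> keep; s[5]='d' new -> keep; s[6]='u' seen -> skip
Result: uwd


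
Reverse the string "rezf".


Input string: 'rezf'
Operation: reverse character order
Original order: 'r' -> 'e' -> 'z' -> 'f'
Reversed order: 'f' -> 'z' -> 'e' -> 'r'
Result: fzer


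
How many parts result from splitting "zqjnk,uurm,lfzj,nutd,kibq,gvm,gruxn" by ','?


Input string: 'zqjnk,uurm,lfzj,nutd,kibq,gvm,gruxn'
Delimiter: ','
Split result: 'zqjnk', 'uurm', 'lfzj', 'nutd', 'kibq', 'gvm', 'gruxn'
Number of parts: 7


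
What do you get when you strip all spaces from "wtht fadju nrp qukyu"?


Input string: 'wtht fadju nrp qukyu'
Operation: remove all spaces
Words: 'wtht', 'fadju', 'nrp', 'qukyu'
Join without spaces: wthtfadjunrpqukyu


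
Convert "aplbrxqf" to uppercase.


Input string: 'aplbrxqf'
Operation: convert each letter to uppercase
Mapping: 'a'->'A', 'p'->'P', 'l'->'L', 'b'->'B', 'r'->'R', 'x'->'X', 'q'->'Q', 'f'->'F'
Result: APLBRXQF


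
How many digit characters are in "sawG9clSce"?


Input string: 'sawG9clSce'
Operation: count digit characters (0-9)
Scan: 's', 'a', 'w', 'G', '9'(digit), 'c', 'l', 'S', 'c', 'e'
Digits found: 1
Result: 1
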